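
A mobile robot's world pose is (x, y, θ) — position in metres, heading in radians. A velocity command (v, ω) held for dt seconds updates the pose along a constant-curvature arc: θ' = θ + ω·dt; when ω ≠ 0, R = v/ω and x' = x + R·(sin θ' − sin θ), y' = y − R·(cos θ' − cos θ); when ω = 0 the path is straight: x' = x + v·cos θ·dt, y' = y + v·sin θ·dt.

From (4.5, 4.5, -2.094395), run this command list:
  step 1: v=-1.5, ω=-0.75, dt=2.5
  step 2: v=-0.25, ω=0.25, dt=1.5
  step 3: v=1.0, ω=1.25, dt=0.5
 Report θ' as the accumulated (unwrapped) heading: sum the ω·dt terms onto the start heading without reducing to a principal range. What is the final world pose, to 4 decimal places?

step 1: θ'=-3.9694 (R=2.0000) → pose (7.7049, 4.8530, -3.9694)
step 2: θ'=-3.5944 (R=-1.0000) → pose (8.0039, 4.6303, -3.5944)
step 3: θ'=-2.9694 (R=0.8000) → pose (7.5168, 4.6991, -2.9694)

(7.5168, 4.6991, -2.9694)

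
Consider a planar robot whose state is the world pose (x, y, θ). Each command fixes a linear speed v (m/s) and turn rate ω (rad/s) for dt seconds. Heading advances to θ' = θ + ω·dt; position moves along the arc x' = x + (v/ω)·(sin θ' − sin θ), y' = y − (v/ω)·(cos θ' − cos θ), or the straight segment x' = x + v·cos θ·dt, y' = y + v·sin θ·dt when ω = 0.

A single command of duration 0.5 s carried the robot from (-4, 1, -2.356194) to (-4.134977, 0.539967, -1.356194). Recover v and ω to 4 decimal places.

v = 1.0000, ω = 2.0000

Δθ = -1.356194 − -2.356194 = 1.000000
ω = Δθ/dt = 1.000000/0.5 = 2.0000
R = −Δy/(cos θ' − cos θ) = 0.5000
v = R·ω = 0.5000·2.0000 = 1.0000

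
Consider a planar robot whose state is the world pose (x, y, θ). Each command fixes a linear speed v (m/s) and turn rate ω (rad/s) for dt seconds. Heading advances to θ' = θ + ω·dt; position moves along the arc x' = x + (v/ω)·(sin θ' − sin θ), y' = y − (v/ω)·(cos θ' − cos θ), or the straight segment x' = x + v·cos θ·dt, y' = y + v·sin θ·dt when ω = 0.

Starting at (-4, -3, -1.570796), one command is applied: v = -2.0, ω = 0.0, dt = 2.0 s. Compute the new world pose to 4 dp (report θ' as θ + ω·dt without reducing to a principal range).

(-4.0000, 1.0000, -1.5708)

θ' = -1.5708 + 0.0·2.0 = -1.5708
ω = 0 → straight: x' = -4 + -2.0·cos(-1.5708)·2.0 = -4.0000
y' = -3 + -2.0·sin(-1.5708)·2.0 = 1.0000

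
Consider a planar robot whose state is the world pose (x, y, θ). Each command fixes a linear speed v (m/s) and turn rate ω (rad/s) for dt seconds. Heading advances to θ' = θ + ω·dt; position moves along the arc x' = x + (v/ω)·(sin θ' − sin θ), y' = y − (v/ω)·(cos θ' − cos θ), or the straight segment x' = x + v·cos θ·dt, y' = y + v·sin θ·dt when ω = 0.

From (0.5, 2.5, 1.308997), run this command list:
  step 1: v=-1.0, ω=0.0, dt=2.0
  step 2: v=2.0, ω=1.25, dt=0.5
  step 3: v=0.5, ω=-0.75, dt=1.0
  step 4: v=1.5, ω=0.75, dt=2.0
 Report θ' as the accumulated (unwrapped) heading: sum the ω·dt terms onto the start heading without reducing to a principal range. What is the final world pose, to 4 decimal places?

step 1: θ'=1.3090 (straight) → pose (-0.0176, 0.5681, 1.3090)
step 2: θ'=1.9340 (R=1.6000) → pose (-0.0675, 1.5507, 1.9340)
step 3: θ'=1.1840 (R=-0.6667) → pose (-0.0617, 2.0390, 1.1840)
step 4: θ'=2.6840 (R=2.0000) → pose (-1.0304, 4.5877, 2.6840)

(-1.0304, 4.5877, 2.6840)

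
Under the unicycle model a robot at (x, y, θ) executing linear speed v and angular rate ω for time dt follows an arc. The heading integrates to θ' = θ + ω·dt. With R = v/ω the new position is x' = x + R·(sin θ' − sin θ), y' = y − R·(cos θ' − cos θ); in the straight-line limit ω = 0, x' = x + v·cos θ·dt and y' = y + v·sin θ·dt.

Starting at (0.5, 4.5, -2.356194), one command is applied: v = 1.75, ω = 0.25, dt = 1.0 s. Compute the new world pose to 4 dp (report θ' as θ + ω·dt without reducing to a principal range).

θ' = -2.3562 + 0.25·1.0 = -2.1062
R = v/ω = 1.75/0.25 = 7.0000
x' = 0.5 + 7.0000·(sin -2.1062 − sin -2.3562) = -0.5707
y' = 4.5 − 7.0000·(cos -2.1062 − cos -2.3562) = 3.1215

(-0.5707, 3.1215, -2.1062)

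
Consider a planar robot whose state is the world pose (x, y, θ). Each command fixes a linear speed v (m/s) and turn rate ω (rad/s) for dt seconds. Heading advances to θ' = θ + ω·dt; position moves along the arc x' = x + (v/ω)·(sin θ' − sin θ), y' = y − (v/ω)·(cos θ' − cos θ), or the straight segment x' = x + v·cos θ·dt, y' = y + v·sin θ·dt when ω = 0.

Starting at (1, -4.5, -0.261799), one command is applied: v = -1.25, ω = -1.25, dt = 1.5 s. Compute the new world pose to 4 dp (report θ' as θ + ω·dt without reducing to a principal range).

θ' = -0.2618 + -1.25·1.5 = -2.1368
R = v/ω = -1.25/-1.25 = 1.0000
x' = 1 + 1.0000·(sin -2.1368 − sin -0.2618) = 0.4148
y' = -4.5 − 1.0000·(cos -2.1368 − cos -0.2618) = -2.9978

(0.4148, -2.9978, -2.1368)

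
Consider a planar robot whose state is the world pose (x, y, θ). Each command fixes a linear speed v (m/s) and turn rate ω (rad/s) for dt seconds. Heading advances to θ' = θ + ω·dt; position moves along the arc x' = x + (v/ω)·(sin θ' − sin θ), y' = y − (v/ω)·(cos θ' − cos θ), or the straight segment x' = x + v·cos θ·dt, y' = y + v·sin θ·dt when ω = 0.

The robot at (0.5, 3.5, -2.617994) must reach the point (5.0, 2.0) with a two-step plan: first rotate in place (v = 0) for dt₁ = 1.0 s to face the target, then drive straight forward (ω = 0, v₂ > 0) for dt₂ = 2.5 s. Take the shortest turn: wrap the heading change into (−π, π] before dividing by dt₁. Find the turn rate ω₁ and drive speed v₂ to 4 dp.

heading to target = atan2(2−3.5, 5−0.5) = -0.3218
Δθ = wrap(-0.3218 − -2.6180) = 2.2962; ω₁ = Δθ/dt₁ = 2.2962
distance = √((5−0.5)² + (2−3.5)²) = 4.7434; v₂ = distance/dt₂ = 1.8974

ω₁ = 2.2962, v₂ = 1.8974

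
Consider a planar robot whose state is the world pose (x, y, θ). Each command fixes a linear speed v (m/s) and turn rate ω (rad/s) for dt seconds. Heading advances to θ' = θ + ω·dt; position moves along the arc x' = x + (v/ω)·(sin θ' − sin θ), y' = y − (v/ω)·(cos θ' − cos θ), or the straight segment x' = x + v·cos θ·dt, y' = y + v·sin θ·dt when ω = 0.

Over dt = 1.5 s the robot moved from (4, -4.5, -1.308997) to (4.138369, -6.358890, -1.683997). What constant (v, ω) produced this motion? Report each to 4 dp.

Δθ = -1.683997 − -1.308997 = -0.375000
ω = Δθ/dt = -0.375000/1.5 = -0.2500
R = −Δy/(cos θ' − cos θ) = -5.0000
v = R·ω = -5.0000·-0.2500 = 1.2500

v = 1.2500, ω = -0.2500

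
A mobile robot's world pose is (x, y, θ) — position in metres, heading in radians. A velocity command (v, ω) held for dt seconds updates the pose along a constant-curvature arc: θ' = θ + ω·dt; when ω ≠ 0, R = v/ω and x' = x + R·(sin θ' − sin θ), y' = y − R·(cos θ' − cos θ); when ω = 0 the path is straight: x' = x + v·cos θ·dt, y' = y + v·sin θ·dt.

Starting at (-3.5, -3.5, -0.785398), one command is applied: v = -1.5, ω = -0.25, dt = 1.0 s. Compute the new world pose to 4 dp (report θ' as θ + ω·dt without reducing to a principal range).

θ' = -0.7854 + -0.25·1.0 = -1.0354
R = v/ω = -1.5/-0.25 = 6.0000
x' = -3.5 + 6.0000·(sin -1.0354 − sin -0.7854) = -4.4178
y' = -3.5 − 6.0000·(cos -1.0354 − cos -0.7854) = -2.3185

(-4.4178, -2.3185, -1.0354)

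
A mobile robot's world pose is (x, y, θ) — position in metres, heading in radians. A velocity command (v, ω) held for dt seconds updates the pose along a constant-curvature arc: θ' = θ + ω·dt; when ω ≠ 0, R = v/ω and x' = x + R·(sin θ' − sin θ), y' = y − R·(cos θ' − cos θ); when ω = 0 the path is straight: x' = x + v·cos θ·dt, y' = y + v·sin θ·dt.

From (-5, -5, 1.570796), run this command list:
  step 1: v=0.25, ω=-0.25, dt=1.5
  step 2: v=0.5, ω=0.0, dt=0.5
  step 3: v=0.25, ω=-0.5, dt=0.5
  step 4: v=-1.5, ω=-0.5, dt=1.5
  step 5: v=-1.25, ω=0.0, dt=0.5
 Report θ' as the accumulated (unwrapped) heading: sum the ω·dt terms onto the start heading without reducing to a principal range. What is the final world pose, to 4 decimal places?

step 1: θ'=1.1958 (R=-1.0000) → pose (-4.9305, -4.6337, 1.1958)
step 2: θ'=1.1958 (straight) → pose (-4.8389, -4.4011, 1.1958)
step 3: θ'=0.9458 (R=-0.5000) → pose (-4.7792, -4.2917, 0.9458)
step 4: θ'=0.1958 (R=3.0000) → pose (-6.6284, -5.4791, 0.1958)
step 5: θ'=0.1958 (straight) → pose (-7.2415, -5.6007, 0.1958)

(-7.2415, -5.6007, 0.1958)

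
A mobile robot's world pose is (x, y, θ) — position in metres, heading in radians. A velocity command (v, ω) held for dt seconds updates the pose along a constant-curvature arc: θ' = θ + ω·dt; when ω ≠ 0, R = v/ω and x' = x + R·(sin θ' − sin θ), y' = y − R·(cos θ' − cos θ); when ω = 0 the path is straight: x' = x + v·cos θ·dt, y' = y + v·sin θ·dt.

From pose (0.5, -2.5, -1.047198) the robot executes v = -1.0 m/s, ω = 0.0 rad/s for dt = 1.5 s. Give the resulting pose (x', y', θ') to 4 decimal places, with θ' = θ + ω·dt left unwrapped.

(-0.2500, -1.2010, -1.0472)

θ' = -1.0472 + 0.0·1.5 = -1.0472
ω = 0 → straight: x' = 0.5 + -1.0·cos(-1.0472)·1.5 = -0.2500
y' = -2.5 + -1.0·sin(-1.0472)·1.5 = -1.2010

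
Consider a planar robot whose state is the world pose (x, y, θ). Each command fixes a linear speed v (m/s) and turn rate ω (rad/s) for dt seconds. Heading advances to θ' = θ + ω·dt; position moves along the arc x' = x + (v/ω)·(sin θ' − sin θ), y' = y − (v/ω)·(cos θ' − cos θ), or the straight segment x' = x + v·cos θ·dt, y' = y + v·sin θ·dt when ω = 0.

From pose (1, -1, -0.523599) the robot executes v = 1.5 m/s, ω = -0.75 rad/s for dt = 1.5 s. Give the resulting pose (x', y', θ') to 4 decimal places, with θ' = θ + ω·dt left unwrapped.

θ' = -0.5236 + -0.75·1.5 = -1.6486
R = v/ω = 1.5/-0.75 = -2.0000
x' = 1 + -2.0000·(sin -1.6486 − sin -0.5236) = 1.9939
y' = -1 − -2.0000·(cos -1.6486 − cos -0.5236) = -2.8875

(1.9939, -2.8875, -1.6486)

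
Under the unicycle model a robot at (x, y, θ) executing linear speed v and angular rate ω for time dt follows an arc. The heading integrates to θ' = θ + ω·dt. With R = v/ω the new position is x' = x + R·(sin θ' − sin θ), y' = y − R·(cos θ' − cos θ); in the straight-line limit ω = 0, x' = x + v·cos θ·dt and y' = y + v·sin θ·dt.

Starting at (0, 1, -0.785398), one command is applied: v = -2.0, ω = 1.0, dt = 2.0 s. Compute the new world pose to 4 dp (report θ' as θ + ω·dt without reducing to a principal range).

(-3.2887, 0.2832, 1.2146)

θ' = -0.7854 + 1.0·2.0 = 1.2146
R = v/ω = -2.0/1.0 = -2.0000
x' = 0 + -2.0000·(sin 1.2146 − sin -0.7854) = -3.2887
y' = 1 − -2.0000·(cos 1.2146 − cos -0.7854) = 0.2832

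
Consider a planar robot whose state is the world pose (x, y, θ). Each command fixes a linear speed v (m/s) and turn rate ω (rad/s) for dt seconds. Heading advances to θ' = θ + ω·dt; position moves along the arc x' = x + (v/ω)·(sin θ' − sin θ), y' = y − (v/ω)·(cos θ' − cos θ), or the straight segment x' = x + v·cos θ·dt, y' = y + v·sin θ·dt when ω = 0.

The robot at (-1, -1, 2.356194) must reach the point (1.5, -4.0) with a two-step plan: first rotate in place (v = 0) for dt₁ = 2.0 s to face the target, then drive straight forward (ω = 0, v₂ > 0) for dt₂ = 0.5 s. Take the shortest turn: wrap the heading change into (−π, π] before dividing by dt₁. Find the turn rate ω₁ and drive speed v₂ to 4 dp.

heading to target = atan2(-4−-1, 1.5−-1) = -0.8761
Δθ = wrap(-0.8761 − 2.3562) = 3.0509; ω₁ = Δθ/dt₁ = 1.5255
distance = √((1.5−-1)² + (-4−-1)²) = 3.9051; v₂ = distance/dt₂ = 7.8102

ω₁ = 1.5255, v₂ = 7.8102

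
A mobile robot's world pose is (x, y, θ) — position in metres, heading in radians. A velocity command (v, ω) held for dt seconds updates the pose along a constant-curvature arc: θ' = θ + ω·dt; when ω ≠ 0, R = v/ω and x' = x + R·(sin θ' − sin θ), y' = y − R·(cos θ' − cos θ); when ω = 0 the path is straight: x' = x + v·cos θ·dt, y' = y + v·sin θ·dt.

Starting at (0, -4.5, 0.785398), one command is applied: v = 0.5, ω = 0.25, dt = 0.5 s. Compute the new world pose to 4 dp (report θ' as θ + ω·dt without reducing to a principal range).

θ' = 0.7854 + 0.25·0.5 = 0.9104
R = v/ω = 0.5/0.25 = 2.0000
x' = 0 + 2.0000·(sin 0.9104 − sin 0.7854) = 0.1653
y' = -4.5 − 2.0000·(cos 0.9104 − cos 0.7854) = -4.3126

(0.1653, -4.3126, 0.9104)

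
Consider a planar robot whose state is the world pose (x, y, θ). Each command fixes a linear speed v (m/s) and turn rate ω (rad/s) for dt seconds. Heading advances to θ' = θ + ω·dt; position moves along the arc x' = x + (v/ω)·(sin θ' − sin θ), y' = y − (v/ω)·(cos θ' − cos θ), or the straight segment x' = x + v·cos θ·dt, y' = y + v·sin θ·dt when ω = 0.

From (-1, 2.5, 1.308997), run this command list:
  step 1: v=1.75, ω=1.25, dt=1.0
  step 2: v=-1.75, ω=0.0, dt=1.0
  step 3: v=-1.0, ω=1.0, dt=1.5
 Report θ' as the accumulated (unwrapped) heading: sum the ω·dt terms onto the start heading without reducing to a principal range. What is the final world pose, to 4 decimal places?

(1.2235, 3.2957, 4.0590)

step 1: θ'=2.5590 (R=1.4000) → pose (-1.5820, 4.0314, 2.5590)
step 2: θ'=2.5590 (straight) → pose (-0.1207, 3.0686, 2.5590)
step 3: θ'=4.0590 (R=-1.0000) → pose (1.2235, 3.2957, 4.0590)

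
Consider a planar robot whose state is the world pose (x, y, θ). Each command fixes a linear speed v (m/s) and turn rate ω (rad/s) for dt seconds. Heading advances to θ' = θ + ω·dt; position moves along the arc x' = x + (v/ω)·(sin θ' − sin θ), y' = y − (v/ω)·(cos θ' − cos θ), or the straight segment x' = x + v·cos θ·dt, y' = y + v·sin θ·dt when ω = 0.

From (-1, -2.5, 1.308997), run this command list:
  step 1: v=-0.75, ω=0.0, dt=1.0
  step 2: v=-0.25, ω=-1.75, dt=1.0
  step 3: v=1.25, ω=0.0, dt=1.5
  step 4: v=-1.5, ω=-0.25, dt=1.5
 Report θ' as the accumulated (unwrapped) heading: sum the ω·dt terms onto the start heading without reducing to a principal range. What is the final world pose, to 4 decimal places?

step 1: θ'=1.3090 (straight) → pose (-1.1941, -3.2244, 1.3090)
step 2: θ'=-0.4410 (R=0.1429) → pose (-1.3931, -3.3167, -0.4410)
step 3: θ'=-0.4410 (straight) → pose (0.3025, -4.1170, -0.4410)
step 4: θ'=-0.8160 (R=6.0000) → pose (-1.5069, -2.8019, -0.8160)

(-1.5069, -2.8019, -0.8160)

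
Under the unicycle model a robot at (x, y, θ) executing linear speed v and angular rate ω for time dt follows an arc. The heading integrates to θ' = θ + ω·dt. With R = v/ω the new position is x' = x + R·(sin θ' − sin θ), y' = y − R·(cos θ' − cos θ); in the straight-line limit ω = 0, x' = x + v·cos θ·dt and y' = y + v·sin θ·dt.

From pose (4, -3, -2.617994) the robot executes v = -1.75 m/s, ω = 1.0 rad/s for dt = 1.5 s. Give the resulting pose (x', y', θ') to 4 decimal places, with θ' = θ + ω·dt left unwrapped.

(4.6986, -0.7189, -1.1180)

θ' = -2.6180 + 1.0·1.5 = -1.1180
R = v/ω = -1.75/1.0 = -1.7500
x' = 4 + -1.7500·(sin -1.1180 − sin -2.6180) = 4.6986
y' = -3 − -1.7500·(cos -1.1180 − cos -2.6180) = -0.7189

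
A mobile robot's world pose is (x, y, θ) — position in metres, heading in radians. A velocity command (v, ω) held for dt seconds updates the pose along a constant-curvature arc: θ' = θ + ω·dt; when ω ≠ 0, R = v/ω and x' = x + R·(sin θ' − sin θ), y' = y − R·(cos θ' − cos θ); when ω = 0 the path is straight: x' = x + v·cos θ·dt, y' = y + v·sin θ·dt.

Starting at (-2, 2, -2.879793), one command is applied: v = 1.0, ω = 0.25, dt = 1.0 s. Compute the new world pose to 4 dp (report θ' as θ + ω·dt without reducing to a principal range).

θ' = -2.8798 + 0.25·1.0 = -2.6298
R = v/ω = 1.0/0.25 = 4.0000
x' = -2 + 4.0000·(sin -2.6298 − sin -2.8798) = -2.9237
y' = 2 − 4.0000·(cos -2.6298 − cos -2.8798) = 1.6238

(-2.9237, 1.6238, -2.6298)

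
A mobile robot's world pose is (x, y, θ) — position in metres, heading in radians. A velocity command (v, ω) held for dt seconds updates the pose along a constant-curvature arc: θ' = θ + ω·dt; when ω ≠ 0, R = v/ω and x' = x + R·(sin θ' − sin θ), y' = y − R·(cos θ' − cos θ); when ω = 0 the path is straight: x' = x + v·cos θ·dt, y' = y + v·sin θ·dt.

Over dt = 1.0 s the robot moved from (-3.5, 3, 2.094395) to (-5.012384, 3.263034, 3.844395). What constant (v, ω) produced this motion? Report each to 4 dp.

v = 1.7500, ω = 1.7500

Δθ = 3.844395 − 2.094395 = 1.750000
ω = Δθ/dt = 1.750000/1.0 = 1.7500
R = Δx/(sin θ' − sin θ) = 1.0000
v = R·ω = 1.0000·1.7500 = 1.7500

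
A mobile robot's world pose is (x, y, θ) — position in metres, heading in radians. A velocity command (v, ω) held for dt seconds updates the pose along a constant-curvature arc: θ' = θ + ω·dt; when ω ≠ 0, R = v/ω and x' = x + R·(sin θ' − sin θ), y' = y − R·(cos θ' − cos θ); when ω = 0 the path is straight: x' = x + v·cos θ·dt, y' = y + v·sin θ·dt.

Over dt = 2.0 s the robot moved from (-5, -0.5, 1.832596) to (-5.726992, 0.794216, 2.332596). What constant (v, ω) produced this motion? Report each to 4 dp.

Δθ = 2.332596 − 1.832596 = 0.500000
ω = Δθ/dt = 0.500000/2.0 = 0.2500
R = −Δy/(cos θ' − cos θ) = 3.0000
v = R·ω = 3.0000·0.2500 = 0.7500

v = 0.7500, ω = 0.2500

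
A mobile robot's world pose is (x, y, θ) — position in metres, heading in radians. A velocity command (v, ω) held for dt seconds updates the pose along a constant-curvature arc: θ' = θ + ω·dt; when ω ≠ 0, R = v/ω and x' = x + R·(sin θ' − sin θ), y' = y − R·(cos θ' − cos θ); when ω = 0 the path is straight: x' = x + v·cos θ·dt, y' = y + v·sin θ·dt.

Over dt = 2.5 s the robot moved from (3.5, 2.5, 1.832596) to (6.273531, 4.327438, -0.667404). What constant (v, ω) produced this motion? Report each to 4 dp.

Δθ = -0.667404 − 1.832596 = -2.500000
ω = Δθ/dt = -2.500000/2.5 = -1.0000
R = Δx/(sin θ' − sin θ) = -1.7500
v = R·ω = -1.7500·-1.0000 = 1.7500

v = 1.7500, ω = -1.0000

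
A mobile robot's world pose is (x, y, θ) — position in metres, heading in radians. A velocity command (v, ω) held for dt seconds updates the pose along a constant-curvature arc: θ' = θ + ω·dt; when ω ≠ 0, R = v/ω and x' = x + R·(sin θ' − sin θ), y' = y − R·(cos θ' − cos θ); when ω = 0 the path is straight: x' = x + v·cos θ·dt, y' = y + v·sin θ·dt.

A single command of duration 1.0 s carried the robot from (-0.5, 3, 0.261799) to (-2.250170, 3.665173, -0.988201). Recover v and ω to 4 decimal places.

Δθ = -0.988201 − 0.261799 = -1.250000
ω = Δθ/dt = -1.250000/1.0 = -1.2500
R = Δx/(sin θ' − sin θ) = 1.6000
v = R·ω = 1.6000·-1.2500 = -2.0000

v = -2.0000, ω = -1.2500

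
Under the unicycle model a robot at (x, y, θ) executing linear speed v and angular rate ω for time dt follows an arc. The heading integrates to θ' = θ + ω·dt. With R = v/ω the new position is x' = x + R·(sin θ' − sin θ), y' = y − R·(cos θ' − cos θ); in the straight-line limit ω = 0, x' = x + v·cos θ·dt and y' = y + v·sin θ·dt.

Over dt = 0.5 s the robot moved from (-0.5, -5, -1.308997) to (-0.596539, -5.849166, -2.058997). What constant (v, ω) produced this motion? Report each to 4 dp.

Δθ = -2.058997 − -1.308997 = -0.750000
ω = Δθ/dt = -0.750000/0.5 = -1.5000
R = −Δy/(cos θ' − cos θ) = -1.1667
v = R·ω = -1.1667·-1.5000 = 1.7500

v = 1.7500, ω = -1.5000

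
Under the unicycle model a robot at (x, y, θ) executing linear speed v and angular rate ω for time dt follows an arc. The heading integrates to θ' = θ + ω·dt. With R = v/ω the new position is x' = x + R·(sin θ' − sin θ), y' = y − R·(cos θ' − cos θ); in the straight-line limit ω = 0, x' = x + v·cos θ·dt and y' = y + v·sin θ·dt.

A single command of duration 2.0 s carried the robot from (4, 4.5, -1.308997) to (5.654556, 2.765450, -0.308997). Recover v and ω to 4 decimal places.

Δθ = -0.308997 − -1.308997 = 1.000000
ω = Δθ/dt = 1.000000/2.0 = 0.5000
R = −Δy/(cos θ' − cos θ) = 2.5000
v = R·ω = 2.5000·0.5000 = 1.2500

v = 1.2500, ω = 0.5000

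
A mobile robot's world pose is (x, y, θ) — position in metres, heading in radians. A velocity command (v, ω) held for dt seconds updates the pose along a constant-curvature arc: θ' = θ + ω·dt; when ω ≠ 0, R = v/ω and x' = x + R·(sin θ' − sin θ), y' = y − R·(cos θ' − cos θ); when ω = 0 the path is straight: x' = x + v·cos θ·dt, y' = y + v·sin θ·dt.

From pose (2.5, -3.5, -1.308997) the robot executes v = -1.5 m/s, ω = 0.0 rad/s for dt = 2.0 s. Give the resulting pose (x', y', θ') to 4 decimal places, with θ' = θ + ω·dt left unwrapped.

θ' = -1.3090 + 0.0·2.0 = -1.3090
ω = 0 → straight: x' = 2.5 + -1.5·cos(-1.3090)·2.0 = 1.7235
y' = -3.5 + -1.5·sin(-1.3090)·2.0 = -0.6022

(1.7235, -0.6022, -1.3090)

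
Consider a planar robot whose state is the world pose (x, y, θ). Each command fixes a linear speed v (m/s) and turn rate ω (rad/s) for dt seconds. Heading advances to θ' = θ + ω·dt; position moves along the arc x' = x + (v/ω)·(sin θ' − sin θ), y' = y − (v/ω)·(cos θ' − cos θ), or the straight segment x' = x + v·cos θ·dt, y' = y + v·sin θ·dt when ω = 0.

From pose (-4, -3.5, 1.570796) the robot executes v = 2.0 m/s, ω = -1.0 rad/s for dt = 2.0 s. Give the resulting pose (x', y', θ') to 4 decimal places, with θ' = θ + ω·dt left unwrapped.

θ' = 1.5708 + -1.0·2.0 = -0.4292
R = v/ω = 2.0/-1.0 = -2.0000
x' = -4 + -2.0000·(sin -0.4292 − sin 1.5708) = -1.1677
y' = -3.5 − -2.0000·(cos -0.4292 − cos 1.5708) = -1.6814

(-1.1677, -1.6814, -0.4292)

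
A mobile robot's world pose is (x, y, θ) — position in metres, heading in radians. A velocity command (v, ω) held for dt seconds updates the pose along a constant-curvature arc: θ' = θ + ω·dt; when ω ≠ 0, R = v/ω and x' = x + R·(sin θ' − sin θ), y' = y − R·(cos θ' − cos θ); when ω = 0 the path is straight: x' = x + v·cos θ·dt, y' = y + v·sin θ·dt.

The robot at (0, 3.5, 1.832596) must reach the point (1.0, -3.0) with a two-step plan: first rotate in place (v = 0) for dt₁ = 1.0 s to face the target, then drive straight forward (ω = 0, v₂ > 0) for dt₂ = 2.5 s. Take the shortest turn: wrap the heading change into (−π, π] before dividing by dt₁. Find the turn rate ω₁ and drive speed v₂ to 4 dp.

heading to target = atan2(-3−3.5, 1−0) = -1.4181
Δθ = wrap(-1.4181 − 1.8326) = 3.0324; ω₁ = Δθ/dt₁ = 3.0324
distance = √((1−0)² + (-3−3.5)²) = 6.5765; v₂ = distance/dt₂ = 2.6306

ω₁ = 3.0324, v₂ = 2.6306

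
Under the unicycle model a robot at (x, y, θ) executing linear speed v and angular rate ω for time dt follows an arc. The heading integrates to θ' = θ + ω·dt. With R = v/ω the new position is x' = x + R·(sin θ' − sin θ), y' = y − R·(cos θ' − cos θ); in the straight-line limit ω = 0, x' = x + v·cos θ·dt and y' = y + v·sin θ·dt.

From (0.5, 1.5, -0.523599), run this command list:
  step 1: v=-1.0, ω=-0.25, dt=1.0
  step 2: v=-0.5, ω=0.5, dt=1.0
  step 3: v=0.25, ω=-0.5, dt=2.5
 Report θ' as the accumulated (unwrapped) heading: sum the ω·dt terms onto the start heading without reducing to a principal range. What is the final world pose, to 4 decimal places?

step 1: θ'=-0.7736 (R=4.0000) → pose (-0.2949, 2.1025, -0.7736)
step 2: θ'=-0.2736 (R=-1.0000) → pose (-0.7234, 2.3499, -0.2736)
step 3: θ'=-1.5236 (R=-0.5000) → pose (-0.3590, 1.8921, -1.5236)

(-0.3590, 1.8921, -1.5236)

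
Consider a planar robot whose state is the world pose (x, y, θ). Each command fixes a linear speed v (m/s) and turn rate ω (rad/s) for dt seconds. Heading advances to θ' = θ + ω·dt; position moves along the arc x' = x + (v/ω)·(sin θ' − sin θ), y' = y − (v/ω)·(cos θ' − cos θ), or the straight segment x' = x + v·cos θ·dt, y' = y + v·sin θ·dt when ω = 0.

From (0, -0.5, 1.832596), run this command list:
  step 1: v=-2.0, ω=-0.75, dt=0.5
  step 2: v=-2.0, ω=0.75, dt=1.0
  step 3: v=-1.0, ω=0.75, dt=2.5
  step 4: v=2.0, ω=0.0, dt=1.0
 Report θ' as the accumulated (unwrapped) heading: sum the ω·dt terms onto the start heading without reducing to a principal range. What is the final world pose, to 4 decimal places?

step 1: θ'=1.4576 (R=2.6667) → pose (0.0738, -1.4914, 1.4576)
step 2: θ'=2.2076 (R=-2.6667) → pose (0.5794, -3.3783, 2.2076)
step 3: θ'=4.0826 (R=-1.3333) → pose (2.7289, -3.3708, 4.0826)
step 4: θ'=4.0826 (straight) → pose (1.5510, -4.9871, 4.0826)

(1.5510, -4.9871, 4.0826)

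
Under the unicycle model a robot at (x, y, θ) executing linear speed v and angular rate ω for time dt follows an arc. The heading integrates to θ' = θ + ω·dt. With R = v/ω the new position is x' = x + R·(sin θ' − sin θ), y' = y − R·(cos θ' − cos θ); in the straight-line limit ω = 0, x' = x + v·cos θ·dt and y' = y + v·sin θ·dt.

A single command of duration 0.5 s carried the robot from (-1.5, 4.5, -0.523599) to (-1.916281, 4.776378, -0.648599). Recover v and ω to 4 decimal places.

v = -1.0000, ω = -0.2500

Δθ = -0.648599 − -0.523599 = -0.125000
ω = Δθ/dt = -0.125000/0.5 = -0.2500
R = Δx/(sin θ' − sin θ) = 4.0000
v = R·ω = 4.0000·-0.2500 = -1.0000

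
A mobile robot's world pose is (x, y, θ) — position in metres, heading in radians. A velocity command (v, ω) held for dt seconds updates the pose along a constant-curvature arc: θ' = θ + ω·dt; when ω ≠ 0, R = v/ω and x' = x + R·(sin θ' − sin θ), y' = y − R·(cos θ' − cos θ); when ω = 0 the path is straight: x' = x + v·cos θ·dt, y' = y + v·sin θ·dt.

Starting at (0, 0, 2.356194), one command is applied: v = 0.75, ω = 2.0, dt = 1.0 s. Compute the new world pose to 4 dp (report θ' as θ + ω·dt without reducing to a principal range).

θ' = 2.3562 + 2.0·1.0 = 4.3562
R = v/ω = 0.75/2.0 = 0.3750
x' = 0 + 0.3750·(sin 4.3562 − sin 2.3562) = -0.6166
y' = 0 − 0.3750·(cos 4.3562 − cos 2.3562) = -0.1344

(-0.6166, -0.1344, 4.3562)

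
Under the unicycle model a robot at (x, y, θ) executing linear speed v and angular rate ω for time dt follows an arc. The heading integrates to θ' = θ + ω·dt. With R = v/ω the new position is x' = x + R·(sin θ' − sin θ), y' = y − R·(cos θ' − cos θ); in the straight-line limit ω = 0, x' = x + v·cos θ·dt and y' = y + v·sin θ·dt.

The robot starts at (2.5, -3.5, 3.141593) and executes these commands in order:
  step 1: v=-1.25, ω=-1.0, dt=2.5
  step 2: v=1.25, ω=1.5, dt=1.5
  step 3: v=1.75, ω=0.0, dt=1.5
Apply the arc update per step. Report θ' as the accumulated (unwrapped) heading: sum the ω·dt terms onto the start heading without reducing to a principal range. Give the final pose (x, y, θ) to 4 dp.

(0.4121, -3.6269, 2.8916)

step 1: θ'=0.6416 (R=1.2500) → pose (3.2481, -5.7514, 0.6416)
step 2: θ'=2.8916 (R=0.8333) → pose (2.9555, -4.2764, 2.8916)
step 3: θ'=2.8916 (straight) → pose (0.4121, -3.6269, 2.8916)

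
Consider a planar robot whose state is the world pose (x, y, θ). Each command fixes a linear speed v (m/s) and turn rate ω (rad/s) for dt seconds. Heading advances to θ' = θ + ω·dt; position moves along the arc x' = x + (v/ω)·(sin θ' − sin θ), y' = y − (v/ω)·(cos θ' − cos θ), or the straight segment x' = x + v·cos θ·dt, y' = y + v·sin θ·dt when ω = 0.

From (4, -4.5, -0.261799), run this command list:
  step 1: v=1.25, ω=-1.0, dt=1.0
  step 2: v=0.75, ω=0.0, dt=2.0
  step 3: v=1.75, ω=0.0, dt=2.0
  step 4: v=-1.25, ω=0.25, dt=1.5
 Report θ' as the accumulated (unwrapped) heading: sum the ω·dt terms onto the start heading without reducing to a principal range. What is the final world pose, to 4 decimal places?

(5.4999, -8.4515, -0.8868)

step 1: θ'=-1.2618 (R=-1.2500) → pose (4.8673, -5.3273, -1.2618)
step 2: θ'=-1.2618 (straight) → pose (5.3234, -6.7562, -1.2618)
step 3: θ'=-1.2618 (straight) → pose (6.3878, -10.0905, -1.2618)
step 4: θ'=-0.8868 (R=-5.0000) → pose (5.4999, -8.4515, -0.8868)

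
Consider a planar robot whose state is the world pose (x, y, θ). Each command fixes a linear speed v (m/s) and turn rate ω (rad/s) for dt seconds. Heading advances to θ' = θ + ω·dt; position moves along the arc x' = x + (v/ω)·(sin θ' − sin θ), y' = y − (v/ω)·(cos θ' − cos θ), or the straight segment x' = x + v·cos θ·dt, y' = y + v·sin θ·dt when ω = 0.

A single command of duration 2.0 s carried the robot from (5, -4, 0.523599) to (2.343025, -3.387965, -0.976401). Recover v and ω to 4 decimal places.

v = -1.5000, ω = -0.7500

Δθ = -0.976401 − 0.523599 = -1.500000
ω = Δθ/dt = -1.500000/2.0 = -0.7500
R = Δx/(sin θ' − sin θ) = 2.0000
v = R·ω = 2.0000·-0.7500 = -1.5000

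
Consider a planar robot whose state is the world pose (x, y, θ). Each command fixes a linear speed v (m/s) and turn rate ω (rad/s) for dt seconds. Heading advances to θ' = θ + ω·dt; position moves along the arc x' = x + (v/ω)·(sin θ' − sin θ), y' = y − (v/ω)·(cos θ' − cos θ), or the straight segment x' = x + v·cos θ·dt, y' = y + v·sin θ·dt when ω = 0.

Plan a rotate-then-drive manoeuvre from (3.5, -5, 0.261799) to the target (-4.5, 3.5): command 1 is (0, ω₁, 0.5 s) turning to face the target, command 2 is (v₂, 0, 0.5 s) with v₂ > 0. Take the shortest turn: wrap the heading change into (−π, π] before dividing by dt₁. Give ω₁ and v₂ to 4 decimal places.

ω₁ = 4.1282, v₂ = 23.3452

heading to target = atan2(3.5−-5, -4.5−3.5) = 2.3259
Δθ = wrap(2.3259 − 0.2618) = 2.0641; ω₁ = Δθ/dt₁ = 4.1282
distance = √((-4.5−3.5)² + (3.5−-5)²) = 11.6726; v₂ = distance/dt₂ = 23.3452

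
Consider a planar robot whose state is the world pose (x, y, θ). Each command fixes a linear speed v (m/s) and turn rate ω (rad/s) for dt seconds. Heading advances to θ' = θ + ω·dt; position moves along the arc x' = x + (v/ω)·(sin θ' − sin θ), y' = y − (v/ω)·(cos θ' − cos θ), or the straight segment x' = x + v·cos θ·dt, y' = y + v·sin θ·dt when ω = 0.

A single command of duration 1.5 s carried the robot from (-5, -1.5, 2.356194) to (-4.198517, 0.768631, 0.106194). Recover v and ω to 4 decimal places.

v = 2.0000, ω = -1.5000

Δθ = 0.106194 − 2.356194 = -2.250000
ω = Δθ/dt = -2.250000/1.5 = -1.5000
R = −Δy/(cos θ' − cos θ) = -1.3333
v = R·ω = -1.3333·-1.5000 = 2.0000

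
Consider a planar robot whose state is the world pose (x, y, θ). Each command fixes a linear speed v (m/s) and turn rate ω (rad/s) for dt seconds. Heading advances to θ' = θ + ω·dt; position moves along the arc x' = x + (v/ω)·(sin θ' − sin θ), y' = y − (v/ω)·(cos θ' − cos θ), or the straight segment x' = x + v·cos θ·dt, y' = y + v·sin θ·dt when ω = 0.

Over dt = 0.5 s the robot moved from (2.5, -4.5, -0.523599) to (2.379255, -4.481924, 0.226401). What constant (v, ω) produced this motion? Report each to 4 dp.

v = -0.2500, ω = 1.5000

Δθ = 0.226401 − -0.523599 = 0.750000
ω = Δθ/dt = 0.750000/0.5 = 1.5000
R = Δx/(sin θ' − sin θ) = -0.1667
v = R·ω = -0.1667·1.5000 = -0.2500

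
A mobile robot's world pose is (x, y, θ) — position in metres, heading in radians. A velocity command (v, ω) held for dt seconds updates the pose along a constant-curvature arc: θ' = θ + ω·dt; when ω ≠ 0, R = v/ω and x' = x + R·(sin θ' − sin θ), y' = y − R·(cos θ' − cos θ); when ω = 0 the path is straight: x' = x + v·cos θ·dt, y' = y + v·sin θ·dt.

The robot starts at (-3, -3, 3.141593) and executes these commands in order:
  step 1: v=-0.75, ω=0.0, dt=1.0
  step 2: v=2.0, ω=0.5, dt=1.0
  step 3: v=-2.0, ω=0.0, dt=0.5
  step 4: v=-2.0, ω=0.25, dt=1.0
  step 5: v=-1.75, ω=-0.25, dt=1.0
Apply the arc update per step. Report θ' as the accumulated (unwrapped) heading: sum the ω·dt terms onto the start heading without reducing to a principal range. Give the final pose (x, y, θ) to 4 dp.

step 1: θ'=3.1416 (straight) → pose (-2.2500, -3.0000, 3.1416)
step 2: θ'=3.6416 (R=4.0000) → pose (-4.1677, -3.4897, 3.6416)
step 3: θ'=3.6416 (straight) → pose (-3.2901, -3.0102, 3.6416)
step 4: θ'=3.8916 (R=-8.0000) → pose (-1.6724, -1.8431, 3.8916)
step 5: θ'=3.6416 (R=7.0000) → pose (-0.2569, -0.8218, 3.6416)

(-0.2569, -0.8218, 3.6416)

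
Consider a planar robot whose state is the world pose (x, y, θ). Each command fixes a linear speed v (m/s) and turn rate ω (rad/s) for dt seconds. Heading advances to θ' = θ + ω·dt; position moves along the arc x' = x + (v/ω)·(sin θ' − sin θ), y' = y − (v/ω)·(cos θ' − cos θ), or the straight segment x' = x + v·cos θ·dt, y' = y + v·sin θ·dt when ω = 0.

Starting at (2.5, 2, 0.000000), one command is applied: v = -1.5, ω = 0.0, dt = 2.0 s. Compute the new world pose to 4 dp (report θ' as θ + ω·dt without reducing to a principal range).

θ' = 0.0000 + 0.0·2.0 = 0.0000
ω = 0 → straight: x' = 2.5 + -1.5·cos(0.0000)·2.0 = -0.5000
y' = 2 + -1.5·sin(0.0000)·2.0 = 2.0000

(-0.5000, 2.0000, 0.0000)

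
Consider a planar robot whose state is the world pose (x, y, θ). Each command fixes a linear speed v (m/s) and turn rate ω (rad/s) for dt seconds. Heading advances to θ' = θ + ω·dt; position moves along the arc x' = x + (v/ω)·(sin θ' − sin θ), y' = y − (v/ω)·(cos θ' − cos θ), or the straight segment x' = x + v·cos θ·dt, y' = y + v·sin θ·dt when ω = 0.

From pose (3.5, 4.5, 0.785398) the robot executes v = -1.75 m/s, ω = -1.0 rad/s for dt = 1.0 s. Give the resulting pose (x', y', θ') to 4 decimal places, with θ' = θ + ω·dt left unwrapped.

θ' = 0.7854 + -1.0·1.0 = -0.2146
R = v/ω = -1.75/-1.0 = 1.7500
x' = 3.5 + 1.7500·(sin -0.2146 − sin 0.7854) = 1.8899
y' = 4.5 − 1.7500·(cos -0.2146 − cos 0.7854) = 4.0276

(1.8899, 4.0276, -0.2146)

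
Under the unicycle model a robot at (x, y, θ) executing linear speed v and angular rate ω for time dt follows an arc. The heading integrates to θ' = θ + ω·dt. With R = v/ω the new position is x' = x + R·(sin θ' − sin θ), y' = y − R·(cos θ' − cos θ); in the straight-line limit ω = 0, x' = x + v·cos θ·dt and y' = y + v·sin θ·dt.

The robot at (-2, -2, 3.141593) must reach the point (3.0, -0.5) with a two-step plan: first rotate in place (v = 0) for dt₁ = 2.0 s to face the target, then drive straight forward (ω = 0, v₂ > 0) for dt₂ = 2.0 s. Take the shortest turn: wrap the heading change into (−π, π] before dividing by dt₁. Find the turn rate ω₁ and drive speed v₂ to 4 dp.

ω₁ = -1.4251, v₂ = 2.6101

heading to target = atan2(-0.5−-2, 3−-2) = 0.2915
Δθ = wrap(0.2915 − 3.1416) = -2.8501; ω₁ = Δθ/dt₁ = -1.4251
distance = √((3−-2)² + (-0.5−-2)²) = 5.2202; v₂ = distance/dt₂ = 2.6101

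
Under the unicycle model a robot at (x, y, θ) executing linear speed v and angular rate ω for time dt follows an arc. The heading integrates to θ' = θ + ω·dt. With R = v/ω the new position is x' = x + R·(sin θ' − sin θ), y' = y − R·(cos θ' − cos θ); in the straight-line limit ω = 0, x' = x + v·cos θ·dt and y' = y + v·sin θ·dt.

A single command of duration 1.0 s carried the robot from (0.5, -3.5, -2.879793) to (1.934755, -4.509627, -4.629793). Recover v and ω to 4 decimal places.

v = -2.0000, ω = -1.7500

Δθ = -4.629793 − -2.879793 = -1.750000
ω = Δθ/dt = -1.750000/1.0 = -1.7500
R = Δx/(sin θ' − sin θ) = 1.1429
v = R·ω = 1.1429·-1.7500 = -2.0000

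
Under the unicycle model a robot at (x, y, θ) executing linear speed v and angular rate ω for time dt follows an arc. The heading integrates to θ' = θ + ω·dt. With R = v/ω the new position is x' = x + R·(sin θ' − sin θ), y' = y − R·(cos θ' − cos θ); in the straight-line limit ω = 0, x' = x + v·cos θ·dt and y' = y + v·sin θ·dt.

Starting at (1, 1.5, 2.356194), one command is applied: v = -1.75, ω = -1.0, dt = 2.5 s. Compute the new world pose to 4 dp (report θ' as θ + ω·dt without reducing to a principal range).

θ' = 2.3562 + -1.0·2.5 = -0.1438
R = v/ω = -1.75/-1.0 = 1.7500
x' = 1 + 1.7500·(sin -0.1438 − sin 2.3562) = -0.4882
y' = 1.5 − 1.7500·(cos -0.1438 − cos 2.3562) = -1.4694

(-0.4882, -1.4694, -0.1438)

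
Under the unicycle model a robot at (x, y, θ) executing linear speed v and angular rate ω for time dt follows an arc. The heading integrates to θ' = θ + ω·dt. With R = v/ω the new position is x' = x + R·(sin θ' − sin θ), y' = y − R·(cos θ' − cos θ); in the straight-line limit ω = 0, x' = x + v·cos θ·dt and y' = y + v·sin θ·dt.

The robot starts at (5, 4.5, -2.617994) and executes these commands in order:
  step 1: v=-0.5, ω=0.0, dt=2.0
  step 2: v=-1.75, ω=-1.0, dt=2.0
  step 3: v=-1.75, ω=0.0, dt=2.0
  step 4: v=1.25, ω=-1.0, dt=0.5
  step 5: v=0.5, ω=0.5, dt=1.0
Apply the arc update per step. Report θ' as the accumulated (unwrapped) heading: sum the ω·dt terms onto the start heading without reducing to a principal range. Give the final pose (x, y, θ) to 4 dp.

(8.9857, 1.2648, -4.6180)

step 1: θ'=-2.6180 (straight) → pose (5.8660, 5.0000, -2.6180)
step 2: θ'=-4.6180 (R=1.7500) → pose (8.4832, 3.6494, -4.6180)
step 3: θ'=-4.6180 (straight) → pose (8.8131, 0.1650, -4.6180)
step 4: θ'=-5.1180 (R=-1.2500) → pose (8.9090, 0.7760, -5.1180)
step 5: θ'=-4.6180 (R=1.0000) → pose (8.9857, 1.2648, -4.6180)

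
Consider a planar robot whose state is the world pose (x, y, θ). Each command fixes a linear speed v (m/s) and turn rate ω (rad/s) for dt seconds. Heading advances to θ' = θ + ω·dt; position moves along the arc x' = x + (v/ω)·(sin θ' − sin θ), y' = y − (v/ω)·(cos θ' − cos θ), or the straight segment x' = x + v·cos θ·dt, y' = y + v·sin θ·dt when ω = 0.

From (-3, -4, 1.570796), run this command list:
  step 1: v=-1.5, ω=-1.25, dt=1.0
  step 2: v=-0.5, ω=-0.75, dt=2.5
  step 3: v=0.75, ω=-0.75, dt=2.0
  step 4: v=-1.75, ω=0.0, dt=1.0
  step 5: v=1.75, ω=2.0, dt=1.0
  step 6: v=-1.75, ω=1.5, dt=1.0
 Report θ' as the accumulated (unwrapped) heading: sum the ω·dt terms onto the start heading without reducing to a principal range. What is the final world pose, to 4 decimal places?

(-6.0696, -6.2047, 0.4458)

step 1: θ'=0.3208 (R=1.2000) → pose (-3.8216, -5.1388, 0.3208)
step 2: θ'=-1.5542 (R=0.6667) → pose (-4.6984, -4.5172, -1.5542)
step 3: θ'=-3.0542 (R=-1.0000) → pose (-5.6110, -5.5300, -3.0542)
step 4: θ'=-3.0542 (straight) → pose (-3.8677, -5.3772, -3.0542)
step 5: θ'=-1.0542 (R=0.8750) → pose (-4.5521, -6.6811, -1.0542)
step 6: θ'=0.4458 (R=-1.1667) → pose (-6.0696, -6.2047, 0.4458)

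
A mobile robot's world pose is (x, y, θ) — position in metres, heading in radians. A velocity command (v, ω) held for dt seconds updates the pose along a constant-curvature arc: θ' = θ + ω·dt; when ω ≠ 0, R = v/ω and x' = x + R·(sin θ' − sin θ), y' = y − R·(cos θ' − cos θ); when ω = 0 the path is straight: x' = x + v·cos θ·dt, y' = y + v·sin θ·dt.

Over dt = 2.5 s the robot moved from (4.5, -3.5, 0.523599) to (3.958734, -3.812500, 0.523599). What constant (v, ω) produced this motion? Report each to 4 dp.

Δθ = 0.523599 − 0.523599 = 0.000000
ω = Δθ/dt = 0.000000/2.5 = 0.0000
ω = 0 → v = (Δx·cos θ + Δy·sin θ)/dt = -0.2500

v = -0.2500, ω = 0.0000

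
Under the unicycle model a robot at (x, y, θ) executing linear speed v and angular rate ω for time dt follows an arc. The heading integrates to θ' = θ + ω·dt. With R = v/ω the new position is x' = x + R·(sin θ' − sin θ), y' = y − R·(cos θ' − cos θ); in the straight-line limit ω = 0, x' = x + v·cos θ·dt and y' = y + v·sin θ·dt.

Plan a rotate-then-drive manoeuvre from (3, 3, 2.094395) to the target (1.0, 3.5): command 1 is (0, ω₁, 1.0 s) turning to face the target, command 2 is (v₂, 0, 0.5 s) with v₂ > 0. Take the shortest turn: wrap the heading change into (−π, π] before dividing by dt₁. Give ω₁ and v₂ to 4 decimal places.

heading to target = atan2(3.5−3, 1−3) = 2.8966
Δθ = wrap(2.8966 − 2.0944) = 0.8022; ω₁ = Δθ/dt₁ = 0.8022
distance = √((1−3)² + (3.5−3)²) = 2.0616; v₂ = distance/dt₂ = 4.1231

ω₁ = 0.8022, v₂ = 4.1231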